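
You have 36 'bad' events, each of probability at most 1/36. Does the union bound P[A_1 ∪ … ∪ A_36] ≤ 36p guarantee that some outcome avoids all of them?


Union bound: P[∪_{i=1}^{36} A_i] ≤ Σ_i P[A_i] ≤ 36·p = 36·(1/36) = 1.
Numerically: 1 ≈ 1.0000.
Is 1 < 1? NO.
Since the bound 1 is ≥ 1, the union bound is uninformative here; it does NOT by itself certify existence.

36·p = 1 ≈ 1.0000; existence NOT certified by the union bound.


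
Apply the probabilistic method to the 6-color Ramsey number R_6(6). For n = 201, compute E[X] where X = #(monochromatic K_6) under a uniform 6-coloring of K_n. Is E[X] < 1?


E[X] = C(201, 6) · 6^{1 − 15} = 84944276340 · 6^{−14} = 84944276340/78364164096.
As a reduced fraction: E[X] = 7078689695/6530347008 ≈ 1.084.
Is E[X] < 1? NO.
Since E[X] ≥ 1, the first-moment bound is inconclusive at n = 201; it does NOT by itself certify R_6(6) > 201.

E[X] = 7078689695/6530347008 ≈ 1.084; E[X] ≥ 1; first-moment method inconclusive here.


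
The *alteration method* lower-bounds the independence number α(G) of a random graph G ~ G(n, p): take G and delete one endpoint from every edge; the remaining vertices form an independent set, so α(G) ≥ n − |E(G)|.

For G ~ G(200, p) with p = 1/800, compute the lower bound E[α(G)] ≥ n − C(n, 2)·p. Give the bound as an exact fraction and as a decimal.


E[|E(G)|] = C(200, 2)·p = 19900 · (1/800) = 199/8.
E[α(G)] ≥ n − E[|E(G)|] = 200 − 199/8 = 1401/8.
Numerically: ≈ 175.1250.
(This is only a lower bound; the true E[α(G)] may be larger.)

E[α(G)] ≥ 1401/8 ≈ 175.1250.


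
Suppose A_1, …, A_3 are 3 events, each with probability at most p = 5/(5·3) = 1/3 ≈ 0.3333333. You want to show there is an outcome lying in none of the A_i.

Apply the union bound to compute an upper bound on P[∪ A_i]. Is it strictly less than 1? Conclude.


Union bound: P[∪_{i=1}^{3} A_i] ≤ Σ_i P[A_i] ≤ 3·p = 3·(1/3) = 1.
Numerically: 1 ≈ 1.0000000.
Is 1 < 1? NO.
Since the bound 1 is ≥ 1, the union bound is uninformative here; it does NOT by itself certify existence.

3·p = 1 ≈ 1.0000000; existence NOT certified by the union bound.


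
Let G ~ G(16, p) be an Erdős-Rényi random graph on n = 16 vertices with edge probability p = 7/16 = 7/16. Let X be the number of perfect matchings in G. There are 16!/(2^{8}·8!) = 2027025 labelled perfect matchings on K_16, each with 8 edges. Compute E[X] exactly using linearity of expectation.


K_16 has 16!/(2^{8}·8!) = 2027025 labelled perfect matchings.
For each such perfect matching H, let X_H = 1 if all 8 edges of H are present in G. Then P[X_H = 1] = p^{8} = (7/16)^{8} = 5764801/4294967296.
By linearity: E[X] = Σ_H E[X_H] = 2027025 · p^{8} = 2027025 · 5764801/4294967296 = 11685395747025/4294967296.
Numerically: E[X] ≈ 2721.

E[X] = 2027025 · (7/16)^{8} = 11685395747025/4294967296 ≈ 2721.


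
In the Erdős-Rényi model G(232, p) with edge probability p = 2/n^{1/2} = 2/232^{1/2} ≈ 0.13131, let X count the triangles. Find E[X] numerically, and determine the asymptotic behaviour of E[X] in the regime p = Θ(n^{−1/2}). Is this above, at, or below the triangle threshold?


Number of potential triangles: C(232, 3) = 2054360.
Each occurs with probability p³ ≈ (0.13131)³ ≈ 2.2639040e-03.
By linearity: E[X] = C(232, 3)·p³ ≈ 2054360 · 2.2639040e-03 ≈ 4650.87385.
Since α = 1/2 < 1, p = c/n^{1/2} ≫ 1/n is above the triangle threshold p ~ 1/n. Asymptotically E[X] ~ (c³/6)·n^{3(1−α)} = (2³/6)·n^{1.5} → ∞; triangles are abundant w.h.p.

E[X] ≈ 4650.87385; in regime p = Θ(1/n^{1/2}) E[X] diverges (above the triangle threshold p ~ 1/n).


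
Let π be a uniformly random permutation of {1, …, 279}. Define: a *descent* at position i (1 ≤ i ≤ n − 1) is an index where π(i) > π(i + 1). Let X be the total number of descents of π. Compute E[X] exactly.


Write X = Σ X_I over i = 1, …, 278, with X_I the indicator of one descent.
There are 278 indicators.
For each fixed i, the pair (π(i), π(i+1)) is a uniformly random ordered pair of distinct values from {1, …, 279}; by symmetry P[π(i) > π(i+1)] = 1/2.
By linearity: E[X] = 278 · (1/2) = (279 − 1) · (1/2) = 139 ≈ 139.000000.

E[X] = 139 = 139.000000.


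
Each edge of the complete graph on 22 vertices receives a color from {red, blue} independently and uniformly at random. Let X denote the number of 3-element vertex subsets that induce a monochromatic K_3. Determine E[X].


Let X = Σ_S X_S over the C(22, 3) = 1540 subsets S of size 3, where X_S = 1 if the K_3 on S is monochromatic.
For a fixed S, the K_3 on S has C(3, 2) = 3 edges. P[all 3 edges red] = (1/2)^3, and likewise for blue, so P[monochromatic] = 2·(1/2)^3 = 2^{1 − 3} = 1/4.
Summing: E[X] = C(22, 3) · 2^{1 − 3} = 1540 · 1/4 = 385.
Numerically: E[X] ≈ 385.0000.

E[X] = C(22,3)·2^(1−C(3,2)) = 385 ≈ 385.0000.


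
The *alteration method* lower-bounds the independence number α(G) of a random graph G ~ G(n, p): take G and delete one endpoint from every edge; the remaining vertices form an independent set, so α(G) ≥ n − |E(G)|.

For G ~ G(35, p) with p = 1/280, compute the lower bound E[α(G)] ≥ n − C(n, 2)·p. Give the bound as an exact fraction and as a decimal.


E[|E(G)|] = C(35, 2)·p = 595 · (1/280) = 17/8.
E[α(G)] ≥ n − E[|E(G)|] = 35 − 17/8 = 263/8.
Numerically: ≈ 32.8750.
(This is only a lower bound; the true E[α(G)] may be larger.)

E[α(G)] ≥ 263/8 ≈ 32.8750.


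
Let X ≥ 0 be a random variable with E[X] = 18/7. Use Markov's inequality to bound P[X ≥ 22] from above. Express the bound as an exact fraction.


μ = E[X] = 18/7, a = 22.
Markov: P[X ≥ 22] ≤ μ/a = (18/7)/22 = 9/77.
Numerically: ≈ 0.116883.
(Since a = 22 > μ = 2.571429, the bound 9/77 is < 1 and informative.)

P[X ≥ 22] ≤ 9/77 ≈ 0.116883.


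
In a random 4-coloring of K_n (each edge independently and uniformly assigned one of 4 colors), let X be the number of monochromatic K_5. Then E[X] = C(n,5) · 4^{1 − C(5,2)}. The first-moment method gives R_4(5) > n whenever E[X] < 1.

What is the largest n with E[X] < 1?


We need C(n, 5) · 4^{1 − 10} < 1, i.e. C(n, 5) < 4^{10 − 1} = 262144.
Check values of n near the boundary:
  n = 28: C(28, 5) = 98280; 98280 < 262144? YES
  n = 29: C(29, 5) = 118755; 118755 < 262144? YES
  n = 30: C(30, 5) = 142506; 142506 < 262144? YES
  n = 31: C(31, 5) = 169911; 169911 < 262144? YES
  n = 32: C(32, 5) = 201376; 201376 < 262144? YES
  n = 33: C(33, 5) = 237336; 237336 < 262144? YES
  n = 34: C(34, 5) = 278256; 278256 < 262144? NO
The largest n with C(n, 5) < 262144 is n = 33 (where E[X] = 29667/32768 ≈ 0.905). Hence R_4(5) > 33, i.e. R_4(5) ≥ 34.

Largest n = 33; hence R_4(5) > 33.


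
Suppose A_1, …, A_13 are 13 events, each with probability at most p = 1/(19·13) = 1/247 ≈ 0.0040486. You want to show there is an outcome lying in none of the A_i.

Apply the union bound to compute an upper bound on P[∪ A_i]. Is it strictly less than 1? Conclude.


Union bound: P[∪_{i=1}^{13} A_i] ≤ Σ_i P[A_i] ≤ 13·p = 13·(1/247) = 1/19.
Numerically: 1/19 ≈ 0.0526316.
Is 1/19 < 1? YES.
Since P[∪ A_i] ≤ 1/19 < 1, the complement has P[∩ A_i^c] ≥ 1 − 1/19 = 18/19 > 0, so some outcome avoids every A_i.

13·p = 1/19 ≈ 0.0526316; existence CERTIFIED by the union bound.


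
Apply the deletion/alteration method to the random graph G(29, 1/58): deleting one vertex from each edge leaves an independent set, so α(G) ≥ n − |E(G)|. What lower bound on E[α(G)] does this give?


E[|E(G)|] = C(29, 2)·p = 406 · (1/58) = 7.
E[α(G)] ≥ n − E[|E(G)|] = 29 − 7 = 22.
Numerically: ≈ 22.00000.
(This is only a lower bound; the true E[α(G)] may be larger.)

E[α(G)] ≥ 22 ≈ 22.00000.


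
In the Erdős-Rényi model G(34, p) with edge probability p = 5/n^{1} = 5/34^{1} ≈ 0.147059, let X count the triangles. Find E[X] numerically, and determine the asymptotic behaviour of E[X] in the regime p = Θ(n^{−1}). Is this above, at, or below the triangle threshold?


Number of potential triangles: C(34, 3) = 5984.
Each occurs with probability p³ ≈ (0.147059)³ ≈ 3.18033788e-03.
By linearity: E[X] = C(34, 3)·p³ ≈ 5984 · 3.18033788e-03 ≈ 19.031142.
Here α = 1, so p = 5/n is exactly at the triangle threshold p ~ 1/n. Asymptotically E[X] → c³/6 = 5³/6 = 125/6 ≈ 20.833333, a bounded constant. In this regime the triangle count is asymptotically Poisson(c³/6).

E[X] ≈ 19.031142; in regime p = Θ(1/n^{1}) E[X] stays bounded (at the triangle threshold p ~ 1/n).


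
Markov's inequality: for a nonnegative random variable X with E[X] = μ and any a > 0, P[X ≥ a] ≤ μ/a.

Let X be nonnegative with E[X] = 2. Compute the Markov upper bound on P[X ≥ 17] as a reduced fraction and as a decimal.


μ = E[X] = 2, a = 17.
Markov: P[X ≥ 17] ≤ μ/a = (2)/17 = 2/17.
Numerically: ≈ 0.1176.
(Since a = 17 > μ = 2.0000, the bound 2/17 is < 1 and informative.)

P[X ≥ 17] ≤ 2/17 ≈ 0.1176.


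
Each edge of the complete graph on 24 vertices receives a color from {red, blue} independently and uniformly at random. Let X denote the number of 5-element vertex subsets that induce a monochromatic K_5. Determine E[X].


Let X = Σ_S X_S over the C(24, 5) = 42504 subsets S of size 5, where X_S = 1 if the K_5 on S is monochromatic.
For a fixed S, the K_5 on S has C(5, 2) = 10 edges. P[all 10 edges red] = (1/2)^10, and likewise for blue, so P[monochromatic] = 2·(1/2)^10 = 2^{1 − 10} = 1/512.
By linearity: E[X] = C(24, 5) · 2^{1 − 10} = 42504 · 1/512 = 5313/64.
Numerically: E[X] ≈ 83.01562.

E[X] = C(24,5)·2^(1−C(5,2)) = 5313/64 ≈ 83.01562.


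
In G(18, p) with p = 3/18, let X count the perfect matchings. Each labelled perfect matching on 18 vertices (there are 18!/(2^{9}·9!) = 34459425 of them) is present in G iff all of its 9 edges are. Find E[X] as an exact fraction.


K_18 has 18!/(2^{9}·9!) = 34459425 labelled perfect matchings.
For each such perfect matching H, let X_H = 1 if all 9 edges of H are present in G. Then P[X_H = 1] = p^{9} = (1/6)^{9} = 1/10077696.
By linearity: E[X] = Σ_H E[X_H] = 34459425 · p^{9} = 34459425 · 1/10077696 = 425425/124416.
Numerically: E[X] ≈ 3.4194.

E[X] = 34459425 · (1/6)^{9} = 425425/124416 ≈ 3.4194.


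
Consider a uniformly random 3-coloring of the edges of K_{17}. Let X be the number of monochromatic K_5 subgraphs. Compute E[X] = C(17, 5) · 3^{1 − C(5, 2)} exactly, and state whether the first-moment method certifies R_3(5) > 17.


E[X] = C(17, 5) · 3^{1 − 10} = 6188 · 3^{−9} = 6188/19683.
As a reduced fraction: E[X] = 6188/19683 ≈ 0.314383.
Is E[X] < 1? YES.
Since E[X] < 1, there exists a 3-coloring of K_{17} with no monochromatic K_5; hence R_3(5) > 17.

E[X] = 6188/19683 ≈ 0.314383; E[X] < 1, so R_3(5) > 17.


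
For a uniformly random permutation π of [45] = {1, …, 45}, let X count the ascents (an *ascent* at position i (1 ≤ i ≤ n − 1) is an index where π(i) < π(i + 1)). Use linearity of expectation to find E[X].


Write X = Σ X_I over i = 1, …, 44, with X_I the indicator of one ascent.
There are 44 indicators.
For each fixed i, the pair (π(i), π(i+1)) is a uniformly random ordered pair of distinct values from {1, …, 45}; by symmetry P[π(i) < π(i+1)] = 1/2.
By linearity: E[X] = 44 · (1/2) = (45 − 1) · (1/2) = 22 ≈ 22.00000.

E[X] = 22 = 22.00000.


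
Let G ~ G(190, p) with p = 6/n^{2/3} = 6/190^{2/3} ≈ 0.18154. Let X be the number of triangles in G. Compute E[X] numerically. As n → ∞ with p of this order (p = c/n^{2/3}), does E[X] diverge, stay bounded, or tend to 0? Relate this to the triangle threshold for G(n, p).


Number of potential triangles: C(190, 3) = 1125180.
Each occurs with probability p³ ≈ (0.18154)³ ≈ 5.9833795e-03.
By linearity: E[X] = C(190, 3)·p³ ≈ 1125180 · 5.9833795e-03 ≈ 6732.37895.
Since α = 2/3 < 1, p = c/n^{2/3} ≫ 1/n is above the triangle threshold p ~ 1/n. Asymptotically E[X] ~ (c³/6)·n^{3(1−α)} = (6³/6)·n^{1} → ∞; triangles are abundant w.h.p.

E[X] ≈ 6732.37895; in regime p = Θ(1/n^{2/3}) E[X] diverges (above the triangle threshold p ~ 1/n).


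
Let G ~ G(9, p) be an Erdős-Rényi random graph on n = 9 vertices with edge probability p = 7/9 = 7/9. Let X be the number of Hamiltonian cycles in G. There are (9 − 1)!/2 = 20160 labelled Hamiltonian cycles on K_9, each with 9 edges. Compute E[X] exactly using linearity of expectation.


K_9 has (9 − 1)!/2 = 20160 labelled Hamiltonian cycles.
For each such Hamiltonian cycle H, let X_H = 1 if all 9 edges of H are present in G. Then P[X_H = 1] = p^{9} = (7/9)^{9} = 40353607/387420489.
Summing the indicators: E[X] = Σ_H E[X_H] = 20160 · p^{9} = 20160 · 40353607/387420489 = 90392079680/43046721.
Numerically: E[X] ≈ 2099.9.

E[X] = 20160 · (7/9)^{9} = 90392079680/43046721 ≈ 2099.9.


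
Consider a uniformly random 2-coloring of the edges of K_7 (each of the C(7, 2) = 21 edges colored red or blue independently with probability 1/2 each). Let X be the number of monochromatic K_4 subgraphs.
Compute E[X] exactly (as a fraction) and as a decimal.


Let X = Σ_S X_S over the C(7, 4) = 35 subsets S of size 4, where X_S = 1 if the K_4 on S is monochromatic.
For a fixed S, the K_4 on S has C(4, 2) = 6 edges. P[all 6 edges red] = (1/2)^6, and likewise for blue, so P[monochromatic] = 2·(1/2)^6 = 2^{1 − 6} = 1/32.
By linearity of expectation: E[X] = C(7, 4) · 2^{1 − 6} = 35 · 1/32 = 35/32.
Numerically: E[X] ≈ 1.093750.

E[X] = C(7,4)·2^(1−C(4,2)) = 35/32 ≈ 1.093750.


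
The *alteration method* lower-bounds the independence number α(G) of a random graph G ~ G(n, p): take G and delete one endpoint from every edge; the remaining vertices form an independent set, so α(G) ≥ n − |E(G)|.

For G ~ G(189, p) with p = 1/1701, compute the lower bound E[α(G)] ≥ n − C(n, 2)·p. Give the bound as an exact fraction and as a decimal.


E[|E(G)|] = C(189, 2)·p = 17766 · (1/1701) = 94/9.
E[α(G)] ≥ n − E[|E(G)|] = 189 − 94/9 = 1607/9.
Numerically: ≈ 178.556.
(This is only a lower bound; the true E[α(G)] may be larger.)

E[α(G)] ≥ 1607/9 ≈ 178.556.


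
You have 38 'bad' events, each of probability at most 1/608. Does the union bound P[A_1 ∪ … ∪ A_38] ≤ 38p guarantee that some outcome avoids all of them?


Union bound: P[∪_{i=1}^{38} A_i] ≤ Σ_i P[A_i] ≤ 38·p = 38·(1/608) = 1/16.
Numerically: 1/16 ≈ 0.0625000.
Is 1/16 < 1? YES.
Since P[∪ A_i] ≤ 1/16 < 1, the complement has P[∩ A_i^c] ≥ 1 − 1/16 = 15/16 > 0, so some outcome avoids every A_i.

38·p = 1/16 ≈ 0.0625000; existence CERTIFIED by the union bound.


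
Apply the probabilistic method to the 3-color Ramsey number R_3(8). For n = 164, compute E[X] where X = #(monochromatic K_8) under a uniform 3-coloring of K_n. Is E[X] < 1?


E[X] = C(164, 8) · 3^{1 − 28} = 10912535409348 · 3^{−27} = 10912535409348/7625597484987.
As a reduced fraction: E[X] = 404167978124/282429536481 ≈ 1.4310.
Is E[X] < 1? NO.
Since E[X] ≥ 1, the first-moment bound is inconclusive at n = 164; it does NOT by itself certify R_3(8) > 164.

E[X] = 404167978124/282429536481 ≈ 1.4310; E[X] ≥ 1; first-moment method inconclusive here.


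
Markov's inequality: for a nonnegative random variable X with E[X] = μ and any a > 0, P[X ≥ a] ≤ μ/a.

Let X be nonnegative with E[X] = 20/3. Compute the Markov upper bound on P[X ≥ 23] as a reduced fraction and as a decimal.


μ = E[X] = 20/3, a = 23.
Markov: P[X ≥ 23] ≤ μ/a = (20/3)/23 = 20/69.
Numerically: ≈ 0.2899.
(Since a = 23 > μ = 6.6667, the bound 20/69 is < 1 and informative.)

P[X ≥ 23] ≤ 20/69 ≈ 0.2899.


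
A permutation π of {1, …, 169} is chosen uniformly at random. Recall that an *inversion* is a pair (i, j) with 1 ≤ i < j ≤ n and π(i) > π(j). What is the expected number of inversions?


Write X = Σ X_I over the C(169, 2) = 14196 pairs i < j, with X_I the indicator of one inversion.
There are 14196 indicators.
For each fixed pair i < j, the values π(i) and π(j) are two distinct elements of {1, …, 169} in uniformly random order; by symmetry P[π(i) > π(j)] = 1/2.
By linearity: E[X] = 14196 · (1/2) = C(169, 2) · (1/2) = 14196/2 = 7098 ≈ 7098.0000.

E[X] = 7098 = 7098.0000.


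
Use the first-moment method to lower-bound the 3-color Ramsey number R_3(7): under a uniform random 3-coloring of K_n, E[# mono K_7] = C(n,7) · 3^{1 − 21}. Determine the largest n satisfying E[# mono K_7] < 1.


We need C(n, 7) · 3^{1 − 21} < 1, i.e. C(n, 7) < 3^{21 − 1} = 3486784401.
Check values of n near the boundary:
  n = 78: C(78, 7) = 2641902120; 2641902120 < 3486784401? YES
  n = 79: C(79, 7) = 2898753715; 2898753715 < 3486784401? YES
  n = 80: C(80, 7) = 3176716400; 3176716400 < 3486784401? YES
  n = 81: C(81, 7) = 3477216600; 3477216600 < 3486784401? YES
  n = 82: C(82, 7) = 3801756816; 3801756816 < 3486784401? NO
  n = 83: C(83, 7) = 4151918628; 4151918628 < 3486784401? NO
The largest n with C(n, 7) < 3486784401 is n = 81 (where E[X] = 42928600/43046721 ≈ 0.997256). Hence R_3(7) > 81, i.e. R_3(7) ≥ 82.

Largest n = 81; hence R_3(7) > 81.


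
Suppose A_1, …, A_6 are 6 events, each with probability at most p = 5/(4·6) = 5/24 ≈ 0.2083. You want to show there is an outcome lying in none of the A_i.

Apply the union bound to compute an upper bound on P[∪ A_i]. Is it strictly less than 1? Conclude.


Union bound: P[∪_{i=1}^{6} A_i] ≤ Σ_i P[A_i] ≤ 6·p = 6·(5/24) = 5/4.
Numerically: 5/4 ≈ 1.2500.
Is 5/4 < 1? NO.
Since the bound 5/4 is ≥ 1, the union bound is uninformative here; it does NOT by itself certify existence.

6·p = 5/4 ≈ 1.2500; existence NOT certified by the union bound.


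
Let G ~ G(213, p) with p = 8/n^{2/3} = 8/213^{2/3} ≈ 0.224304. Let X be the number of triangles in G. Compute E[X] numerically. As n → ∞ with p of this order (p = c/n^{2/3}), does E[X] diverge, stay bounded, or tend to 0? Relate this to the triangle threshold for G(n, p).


Number of potential triangles: C(213, 3) = 1587986.
Each occurs with probability p³ ≈ (0.224304)³ ≈ 1.12852388e-02.
By linearity: E[X] = C(213, 3)·p³ ≈ 1587986 · 1.12852388e-02 ≈ 17920.801252.
Since α = 2/3 < 1, p = c/n^{2/3} ≫ 1/n is above the triangle threshold p ~ 1/n. Asymptotically E[X] ~ (c³/6)·n^{3(1−α)} = (8³/6)·n^{1} → ∞; triangles are abundant w.h.p.

E[X] ≈ 17920.801252; in regime p = Θ(1/n^{2/3}) E[X] diverges (above the triangle threshold p ~ 1/n).


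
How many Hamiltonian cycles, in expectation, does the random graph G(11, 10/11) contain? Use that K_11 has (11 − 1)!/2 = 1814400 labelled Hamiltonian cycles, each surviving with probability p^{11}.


K_11 has (11 − 1)!/2 = 1814400 labelled Hamiltonian cycles.
For each such Hamiltonian cycle H, let X_H = 1 if all 11 edges of H are present in G. Then P[X_H = 1] = p^{11} = (10/11)^{11} = 100000000000/285311670611.
By linearity: E[X] = Σ_H E[X_H] = 1814400 · p^{11} = 1814400 · 100000000000/285311670611 = 181440000000000000/285311670611.
Numerically: E[X] ≈ 6.36e+05.

E[X] = 1814400 · (10/11)^{11} = 181440000000000000/285311670611 ≈ 6.36e+05.


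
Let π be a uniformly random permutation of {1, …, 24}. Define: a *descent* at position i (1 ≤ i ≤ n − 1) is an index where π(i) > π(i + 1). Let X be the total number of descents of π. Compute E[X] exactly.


Write X = Σ X_I over i = 1, …, 23, with X_I the indicator of one descent.
There are 23 indicators.
For each fixed i, the pair (π(i), π(i+1)) is a uniformly random ordered pair of distinct values from {1, …, 24}; by symmetry P[π(i) > π(i+1)] = 1/2.
By linearity: E[X] = 23 · (1/2) = (24 − 1) · (1/2) = 23/2 ≈ 11.500.

E[X] = 23/2 = 11.500.


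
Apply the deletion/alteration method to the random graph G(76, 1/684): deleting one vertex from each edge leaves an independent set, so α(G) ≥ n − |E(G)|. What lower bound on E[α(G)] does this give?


E[|E(G)|] = C(76, 2)·p = 2850 · (1/684) = 25/6.
E[α(G)] ≥ n − E[|E(G)|] = 76 − 25/6 = 431/6.
Numerically: ≈ 71.833.
(This is only a lower bound; the true E[α(G)] may be larger.)

E[α(G)] ≥ 431/6 ≈ 71.833.


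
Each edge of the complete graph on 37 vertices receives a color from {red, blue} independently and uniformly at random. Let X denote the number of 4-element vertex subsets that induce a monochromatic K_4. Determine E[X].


Let X = Σ_S X_S over the C(37, 4) = 66045 subsets S of size 4, where X_S = 1 if the K_4 on S is monochromatic.
For a fixed S, the K_4 on S has C(4, 2) = 6 edges. P[all 6 edges red] = (1/2)^6, and likewise for blue, so P[monochromatic] = 2·(1/2)^6 = 2^{1 − 6} = 1/32.
By linearity of expectation: E[X] = C(37, 4) · 2^{1 − 6} = 66045 · 1/32 = 66045/32.
Numerically: E[X] ≈ 2063.9062.

E[X] = C(37,4)·2^(1−C(4,2)) = 66045/32 ≈ 2063.9062.


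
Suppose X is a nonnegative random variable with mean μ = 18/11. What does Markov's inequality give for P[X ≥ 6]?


μ = E[X] = 18/11, a = 6.
Markov: P[X ≥ 6] ≤ μ/a = (18/11)/6 = 3/11.
Numerically: ≈ 0.2727.
(Since a = 6 > μ = 1.6364, the bound 3/11 is < 1 and informative.)

P[X ≥ 6] ≤ 3/11 ≈ 0.2727.


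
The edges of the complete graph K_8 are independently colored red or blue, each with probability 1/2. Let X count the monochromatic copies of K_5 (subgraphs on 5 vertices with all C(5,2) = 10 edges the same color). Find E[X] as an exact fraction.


Let X = Σ_S X_S over the C(8, 5) = 56 subsets S of size 5, where X_S = 1 if the K_5 on S is monochromatic.
For a fixed S, the K_5 on S has C(5, 2) = 10 edges. P[all 10 edges red] = (1/2)^10, and likewise for blue, so P[monochromatic] = 2·(1/2)^10 = 2^{1 − 10} = 1/512.
Summing: E[X] = C(8, 5) · 2^{1 − 10} = 56 · 1/512 = 7/64.
Numerically: E[X] ≈ 0.109375.

E[X] = C(8,5)·2^(1−C(5,2)) = 7/64 ≈ 0.109375.


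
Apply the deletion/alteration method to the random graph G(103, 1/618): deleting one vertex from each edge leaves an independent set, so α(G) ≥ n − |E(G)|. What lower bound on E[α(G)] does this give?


E[|E(G)|] = C(103, 2)·p = 5253 · (1/618) = 17/2.
E[α(G)] ≥ n − E[|E(G)|] = 103 − 17/2 = 189/2.
Numerically: ≈ 94.50000.
(This is only a lower bound; the true E[α(G)] may be larger.)

E[α(G)] ≥ 189/2 ≈ 94.50000.


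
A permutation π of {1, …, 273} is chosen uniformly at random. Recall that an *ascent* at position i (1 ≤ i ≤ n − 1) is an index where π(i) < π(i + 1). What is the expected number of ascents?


Write X = Σ X_I over i = 1, …, 272, with X_I the indicator of one ascent.
There are 272 indicators.
For each fixed i, the pair (π(i), π(i+1)) is a uniformly random ordered pair of distinct values from {1, …, 273}; by symmetry P[π(i) < π(i+1)] = 1/2.
By linearity: E[X] = 272 · (1/2) = (273 − 1) · (1/2) = 136 ≈ 136.000.

E[X] = 136 = 136.000.


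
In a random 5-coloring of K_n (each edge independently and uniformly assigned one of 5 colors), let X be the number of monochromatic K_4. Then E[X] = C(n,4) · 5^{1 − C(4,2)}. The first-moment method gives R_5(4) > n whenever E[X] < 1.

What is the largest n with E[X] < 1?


We need C(n, 4) · 5^{1 − 6} < 1, i.e. C(n, 4) < 5^{6 − 1} = 3125.
Check values of n near the boundary:
  n = 13: C(13, 4) = 715; 715 < 3125? YES
  n = 14: C(14, 4) = 1001; 1001 < 3125? YES
  n = 15: C(15, 4) = 1365; 1365 < 3125? YES
  n = 16: C(16, 4) = 1820; 1820 < 3125? YES
  n = 17: C(17, 4) = 2380; 2380 < 3125? YES
  n = 18: C(18, 4) = 3060; 3060 < 3125? YES
  n = 19: C(19, 4) = 3876; 3876 < 3125? NO
The largest n with C(n, 4) < 3125 is n = 18 (where E[X] = 612/625 ≈ 0.979200). Hence R_5(4) > 18, i.e. R_5(4) ≥ 19.

Largest n = 18; hence R_5(4) > 18.


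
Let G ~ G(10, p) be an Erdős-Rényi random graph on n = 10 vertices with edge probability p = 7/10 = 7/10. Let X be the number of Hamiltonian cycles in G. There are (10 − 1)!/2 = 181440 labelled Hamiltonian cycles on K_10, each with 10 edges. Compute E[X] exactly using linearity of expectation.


K_10 has (10 − 1)!/2 = 181440 labelled Hamiltonian cycles.
For each such Hamiltonian cycle H, let X_H = 1 if all 10 edges of H are present in G. Then P[X_H = 1] = p^{10} = (7/10)^{10} = 282475249/10000000000.
By linearity of expectation: E[X] = Σ_H E[X_H] = 181440 · p^{10} = 181440 · 282475249/10000000000 = 160163466183/31250000.
Numerically: E[X] ≈ 5125.

E[X] = 181440 · (7/10)^{10} = 160163466183/31250000 ≈ 5125.


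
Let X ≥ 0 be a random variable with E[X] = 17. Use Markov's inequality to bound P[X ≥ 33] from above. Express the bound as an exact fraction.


μ = E[X] = 17, a = 33.
Markov: P[X ≥ 33] ≤ μ/a = (17)/33 = 17/33.
Numerically: ≈ 0.5152.
(Since a = 33 > μ = 17.0000, the bound 17/33 is < 1 and informative.)

P[X ≥ 33] ≤ 17/33 ≈ 0.5152.


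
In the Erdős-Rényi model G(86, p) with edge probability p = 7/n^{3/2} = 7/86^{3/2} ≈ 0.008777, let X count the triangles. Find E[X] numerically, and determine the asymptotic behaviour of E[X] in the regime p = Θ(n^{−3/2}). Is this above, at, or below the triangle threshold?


Number of potential triangles: C(86, 3) = 102340.
Each occurs with probability p³ ≈ (0.008777)³ ≈ 6.761625e-07.
By linearity: E[X] = C(86, 3)·p³ ≈ 102340 · 6.761625e-07 ≈ 0.0692.
Since α = 3/2 > 1, p = c/n^{3/2} = o(1/n) is below the triangle threshold p ~ 1/n. Asymptotically E[X] ~ (c³/6)·n^{3(1−α)} = (7³/6)·n^{-1.5} → 0, so by Markov's inequality G has no triangles w.h.p.

E[X] ≈ 0.0692; in regime p = Θ(1/n^{3/2}) E[X] tends to 0 (below the triangle threshold p ~ 1/n).


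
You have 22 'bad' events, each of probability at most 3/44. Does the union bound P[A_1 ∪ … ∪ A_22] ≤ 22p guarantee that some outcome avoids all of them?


Union bound: P[∪_{i=1}^{22} A_i] ≤ Σ_i P[A_i] ≤ 22·p = 22·(3/44) = 3/2.
Numerically: 3/2 ≈ 1.500.
Is 3/2 < 1? NO.
Since the bound 3/2 is ≥ 1, the union bound is uninformative here; it does NOT by itself certify existence.

22·p = 3/2 ≈ 1.500; existence NOT certified by the union bound.


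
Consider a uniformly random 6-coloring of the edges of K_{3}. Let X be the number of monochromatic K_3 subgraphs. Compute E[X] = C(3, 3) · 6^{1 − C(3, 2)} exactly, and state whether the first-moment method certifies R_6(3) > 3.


E[X] = C(3, 3) · 6^{1 − 3} = 1 · 6^{−2} = 1/36.
As a reduced fraction: E[X] = 1/36 ≈ 0.027778.
Is E[X] < 1? YES.
Since E[X] < 1, there exists a 6-coloring of K_{3} with no monochromatic K_3; hence R_6(3) > 3.

E[X] = 1/36 ≈ 0.027778; E[X] < 1, so R_6(3) > 3.


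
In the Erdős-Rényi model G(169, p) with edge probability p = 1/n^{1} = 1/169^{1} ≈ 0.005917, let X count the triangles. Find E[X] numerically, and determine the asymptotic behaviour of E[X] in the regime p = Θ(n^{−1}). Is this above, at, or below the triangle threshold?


Number of potential triangles: C(169, 3) = 790244.
Each occurs with probability p³ ≈ (0.005917)³ ≈ 2.071762e-07.
By linearity: E[X] = C(169, 3)·p³ ≈ 790244 · 2.071762e-07 ≈ 0.1637.
Here α = 1, so p = 1/n is exactly at the triangle threshold p ~ 1/n. Asymptotically E[X] → c³/6 = 1³/6 = 1/6 ≈ 0.1667, a bounded constant. In this regime the triangle count is asymptotically Poisson(c³/6).

E[X] ≈ 0.1637; in regime p = Θ(1/n^{1}) E[X] stays bounded (at the triangle threshold p ~ 1/n).


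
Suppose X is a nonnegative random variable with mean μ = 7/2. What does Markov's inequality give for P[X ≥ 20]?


μ = E[X] = 7/2, a = 20.
Markov: P[X ≥ 20] ≤ μ/a = (7/2)/20 = 7/40.
Numerically: ≈ 0.1750.
(Since a = 20 > μ = 3.5000, the bound 7/40 is < 1 and informative.)

P[X ≥ 20] ≤ 7/40 ≈ 0.1750.


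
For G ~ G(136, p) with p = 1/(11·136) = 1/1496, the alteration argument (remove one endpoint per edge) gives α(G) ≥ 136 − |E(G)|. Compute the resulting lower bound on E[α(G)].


E[|E(G)|] = C(136, 2)·p = 9180 · (1/1496) = 135/22.
E[α(G)] ≥ n − E[|E(G)|] = 136 − 135/22 = 2857/22.
Numerically: ≈ 129.863636.
(This is only a lower bound; the true E[α(G)] may be larger.)

E[α(G)] ≥ 2857/22 ≈ 129.863636.


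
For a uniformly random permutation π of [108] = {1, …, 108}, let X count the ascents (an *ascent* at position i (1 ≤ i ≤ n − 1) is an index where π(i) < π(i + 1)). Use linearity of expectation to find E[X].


Write X = Σ X_I over i = 1, …, 107, with X_I the indicator of one ascent.
There are 107 indicators.
For each fixed i, the pair (π(i), π(i+1)) is a uniformly random ordered pair of distinct values from {1, …, 108}; by symmetry P[π(i) < π(i+1)] = 1/2.
By linearity: E[X] = 107 · (1/2) = (108 − 1) · (1/2) = 107/2 ≈ 53.50000.

E[X] = 107/2 = 53.50000.


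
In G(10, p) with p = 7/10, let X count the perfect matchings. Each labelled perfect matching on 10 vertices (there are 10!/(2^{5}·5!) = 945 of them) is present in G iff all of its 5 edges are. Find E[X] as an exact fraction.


K_10 has 10!/(2^{5}·5!) = 945 labelled perfect matchings.
For each such perfect matching H, let X_H = 1 if all 5 edges of H are present in G. Then P[X_H = 1] = p^{5} = (7/10)^{5} = 16807/100000.
By linearity: E[X] = Σ_H E[X_H] = 945 · p^{5} = 945 · 16807/100000 = 3176523/20000.
Numerically: E[X] ≈ 158.826.

E[X] = 945 · (7/10)^{5} = 3176523/20000 ≈ 158.826.


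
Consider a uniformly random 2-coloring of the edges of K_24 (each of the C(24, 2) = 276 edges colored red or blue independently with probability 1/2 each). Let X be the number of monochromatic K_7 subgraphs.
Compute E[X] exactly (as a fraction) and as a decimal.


Let X = Σ_S X_S over the C(24, 7) = 346104 subsets S of size 7, where X_S = 1 if the K_7 on S is monochromatic.
For a fixed S, the K_7 on S has C(7, 2) = 21 edges. P[all 21 edges red] = (1/2)^21, and likewise for blue, so P[monochromatic] = 2·(1/2)^21 = 2^{1 − 21} = 1/1048576.
By linearity of expectation: E[X] = C(24, 7) · 2^{1 − 21} = 346104 · 1/1048576 = 43263/131072.
Numerically: E[X] ≈ 0.330070.

E[X] = C(24,7)·2^(1−C(7,2)) = 43263/131072 ≈ 0.330070.


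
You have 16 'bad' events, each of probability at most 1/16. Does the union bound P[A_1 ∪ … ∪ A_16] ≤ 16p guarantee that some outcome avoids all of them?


Union bound: P[∪_{i=1}^{16} A_i] ≤ Σ_i P[A_i] ≤ 16·p = 16·(1/16) = 1.
Numerically: 1 ≈ 1.0000000.
Is 1 < 1? NO.
Since the bound 1 is ≥ 1, the union bound is uninformative here; it does NOT by itself certify existence.

16·p = 1 ≈ 1.0000000; existence NOT certified by the union bound.


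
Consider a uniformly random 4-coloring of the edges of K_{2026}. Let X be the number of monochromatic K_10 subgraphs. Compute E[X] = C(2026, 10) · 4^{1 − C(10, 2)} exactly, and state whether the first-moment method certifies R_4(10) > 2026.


E[X] = C(2026, 10) · 4^{1 − 45} = 314029205130126398094885285 · 4^{−44} = 314029205130126398094885285/309485009821345068724781056.
As a reduced fraction: E[X] = 314029205130126398094885285/309485009821345068724781056 ≈ 1.015.
Is E[X] < 1? NO.
Since E[X] ≥ 1, the first-moment bound is inconclusive at n = 2026; it does NOT by itself certify R_4(10) > 2026.

E[X] = 314029205130126398094885285/309485009821345068724781056 ≈ 1.015; E[X] ≥ 1; first-moment method inconclusive here.


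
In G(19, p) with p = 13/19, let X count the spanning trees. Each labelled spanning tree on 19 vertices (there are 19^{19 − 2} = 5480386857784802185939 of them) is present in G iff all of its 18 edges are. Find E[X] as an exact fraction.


K_19 has 19^{19 − 2} = 5480386857784802185939 labelled spanning trees.
For each such spanning tree H, let X_H = 1 if all 18 edges of H are present in G. Then P[X_H = 1] = p^{18} = (13/19)^{18} = 112455406951957393129/104127350297911241532841.
By linearity of expectation: E[X] = Σ_H E[X_H] = 5480386857784802185939 · p^{18} = 5480386857784802185939 · 112455406951957393129/104127350297911241532841 = 112455406951957393129/19.
Numerically: E[X] ≈ 5.92e+18.

E[X] = 5480386857784802185939 · (13/19)^{18} = 112455406951957393129/19 ≈ 5.92e+18.


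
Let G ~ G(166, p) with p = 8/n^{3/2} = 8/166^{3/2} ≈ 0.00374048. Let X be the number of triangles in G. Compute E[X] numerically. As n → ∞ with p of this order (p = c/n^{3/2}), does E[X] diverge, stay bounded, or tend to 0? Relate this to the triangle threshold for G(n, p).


Number of potential triangles: C(166, 3) = 748660.
Each occurs with probability p³ ≈ (0.00374048)³ ≈ 5.23339560e-08.
By linearity: E[X] = C(166, 3)·p³ ≈ 748660 · 5.23339560e-08 ≈ 0.039180.
Since α = 3/2 > 1, p = c/n^{3/2} = o(1/n) is below the triangle threshold p ~ 1/n. Asymptotically E[X] ~ (c³/6)·n^{3(1−α)} = (8³/6)·n^{-1.5} → 0, so by Markov's inequality G has no triangles w.h.p.

E[X] ≈ 0.039180; in regime p = Θ(1/n^{3/2}) E[X] tends to 0 (below the triangle threshold p ~ 1/n).


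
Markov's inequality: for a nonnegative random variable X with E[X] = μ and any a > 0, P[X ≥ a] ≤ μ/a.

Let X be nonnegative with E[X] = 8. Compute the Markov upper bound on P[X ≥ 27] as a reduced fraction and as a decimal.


μ = E[X] = 8, a = 27.
Markov: P[X ≥ 27] ≤ μ/a = (8)/27 = 8/27.
Numerically: ≈ 0.2963.
(Since a = 27 > μ = 8.0000, the bound 8/27 is < 1 and informative.)

P[X ≥ 27] ≤ 8/27 ≈ 0.2963.


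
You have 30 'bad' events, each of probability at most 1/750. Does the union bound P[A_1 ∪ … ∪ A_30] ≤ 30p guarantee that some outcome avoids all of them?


Union bound: P[∪_{i=1}^{30} A_i] ≤ Σ_i P[A_i] ≤ 30·p = 30·(1/750) = 1/25.
Numerically: 1/25 ≈ 0.040.
Is 1/25 < 1? YES.
Since P[∪ A_i] ≤ 1/25 < 1, the complement has P[∩ A_i^c] ≥ 1 − 1/25 = 24/25 > 0, so some outcome avoids every A_i.

30·p = 1/25 ≈ 0.040; existence CERTIFIED by the union bound.


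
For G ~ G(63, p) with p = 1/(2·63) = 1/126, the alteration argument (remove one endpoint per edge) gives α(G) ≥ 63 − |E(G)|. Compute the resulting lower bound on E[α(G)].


E[|E(G)|] = C(63, 2)·p = 1953 · (1/126) = 31/2.
E[α(G)] ≥ n − E[|E(G)|] = 63 − 31/2 = 95/2.
Numerically: ≈ 47.500000.
(This is only a lower bound; the true E[α(G)] may be larger.)

E[α(G)] ≥ 95/2 ≈ 47.500000.


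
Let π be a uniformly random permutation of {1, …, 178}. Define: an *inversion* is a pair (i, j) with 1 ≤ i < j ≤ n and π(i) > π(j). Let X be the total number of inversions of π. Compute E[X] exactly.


Write X = Σ X_I over the C(178, 2) = 15753 pairs i < j, with X_I the indicator of one inversion.
There are 15753 indicators.
For each fixed pair i < j, the values π(i) and π(j) are two distinct elements of {1, …, 178} in uniformly random order; by symmetry P[π(i) > π(j)] = 1/2.
By linearity: E[X] = 15753 · (1/2) = C(178, 2) · (1/2) = 15753/2 = 15753/2 ≈ 7876.5000.

E[X] = 15753/2 = 7876.5000.


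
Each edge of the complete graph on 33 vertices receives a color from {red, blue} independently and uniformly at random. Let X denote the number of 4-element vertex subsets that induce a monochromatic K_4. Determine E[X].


Let X = Σ_S X_S over the C(33, 4) = 40920 subsets S of size 4, where X_S = 1 if the K_4 on S is monochromatic.
For a fixed S, the K_4 on S has C(4, 2) = 6 edges. P[all 6 edges red] = (1/2)^6, and likewise for blue, so P[monochromatic] = 2·(1/2)^6 = 2^{1 − 6} = 1/32.
By linearity: E[X] = C(33, 4) · 2^{1 − 6} = 40920 · 1/32 = 5115/4.
Numerically: E[X] ≈ 1278.75000.

E[X] = C(33,4)·2^(1−C(4,2)) = 5115/4 ≈ 1278.75000.


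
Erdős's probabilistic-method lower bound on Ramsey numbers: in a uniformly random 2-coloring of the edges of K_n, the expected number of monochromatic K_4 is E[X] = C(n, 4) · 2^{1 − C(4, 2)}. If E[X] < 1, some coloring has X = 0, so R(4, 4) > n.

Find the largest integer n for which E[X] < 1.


We need C(n, 4) · 2^{1 − 6} < 1, i.e. C(n, 4) < 2^{6 − 1} = 32.
Check values of n near the boundary:
  n = 5: C(5, 4) = 5; 5 < 32? YES
  n = 6: C(6, 4) = 15; 15 < 32? YES
  n = 7: C(7, 4) = 35; 35 < 32? NO
The largest n with C(n, 4) < 32 is n = 6 (where E[X] = 15/32 ≈ 0.4687500). Hence R(4, 4) > 6, i.e. R(4, 4) ≥ 7.

Largest n = 6; hence R(4, 4) > 6.


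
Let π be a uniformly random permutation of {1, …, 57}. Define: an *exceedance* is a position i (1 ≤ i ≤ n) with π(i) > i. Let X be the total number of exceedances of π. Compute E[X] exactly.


Write X = Σ_{i=1}^{57} X_i, where X_i = 1_{π(i) > i}.
For each fixed i, π(i) is uniform over {1, …, 57} (marginal of a uniform permutation), so P[π(i) > i] = (n − i)/n. Summing: Σ_{i=1}^{57} (n − i)/n = (0 + 1 + … + 56)/57 = 57(57 − 1)/(2·57) = (57 − 1)/2.
Hence E[X] = Σ_{i=1}^{57} (57 − i)/57 = 28 ≈ 28.00000.

E[X] = 28 = 28.00000.


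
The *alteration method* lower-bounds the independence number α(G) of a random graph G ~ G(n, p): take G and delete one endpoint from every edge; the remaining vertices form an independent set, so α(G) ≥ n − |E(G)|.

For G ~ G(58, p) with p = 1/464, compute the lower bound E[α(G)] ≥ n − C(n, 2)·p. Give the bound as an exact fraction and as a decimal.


E[|E(G)|] = C(58, 2)·p = 1653 · (1/464) = 57/16.
E[α(G)] ≥ n − E[|E(G)|] = 58 − 57/16 = 871/16.
Numerically: ≈ 54.43750.
(This is only a lower bound; the true E[α(G)] may be larger.)

E[α(G)] ≥ 871/16 ≈ 54.43750.


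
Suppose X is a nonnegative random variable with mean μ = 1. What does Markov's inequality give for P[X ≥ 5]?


μ = E[X] = 1, a = 5.
Markov: P[X ≥ 5] ≤ μ/a = (1)/5 = 1/5.
Numerically: ≈ 0.200.
(Since a = 5 > μ = 1.000, the bound 1/5 is < 1 and informative.)

P[X ≥ 5] ≤ 1/5 ≈ 0.200.


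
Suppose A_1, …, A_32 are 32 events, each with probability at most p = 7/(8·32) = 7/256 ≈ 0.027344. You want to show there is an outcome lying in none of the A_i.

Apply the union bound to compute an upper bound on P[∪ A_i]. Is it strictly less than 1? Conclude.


Union bound: P[∪_{i=1}^{32} A_i] ≤ Σ_i P[A_i] ≤ 32·p = 32·(7/256) = 7/8.
Numerically: 7/8 ≈ 0.875000.
Is 7/8 < 1? YES.
Since P[∪ A_i] ≤ 7/8 < 1, the complement has P[∩ A_i^c] ≥ 1 − 7/8 = 1/8 > 0, so some outcome avoids every A_i.

32·p = 7/8 ≈ 0.875000; existence CERTIFIED by the union bound.


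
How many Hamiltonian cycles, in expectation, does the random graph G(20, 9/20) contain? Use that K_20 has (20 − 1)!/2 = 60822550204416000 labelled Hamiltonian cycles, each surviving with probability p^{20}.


K_20 has (20 − 1)!/2 = 60822550204416000 labelled Hamiltonian cycles.
For each such Hamiltonian cycle H, let X_H = 1 if all 20 edges of H are present in G. Then P[X_H = 1] = p^{20} = (9/20)^{20} = 12157665459056928801/104857600000000000000000000.
Summing the indicators: E[X] = Σ_H E[X_H] = 60822550204416000 · p^{20} = 60822550204416000 · 12157665459056928801/104857600000000000000000000 = 180532279724605553545860280221/25600000000000000000.
Numerically: E[X] ≈ 7.05e+09.

E[X] = 60822550204416000 · (9/20)^{20} = 180532279724605553545860280221/25600000000000000000 ≈ 7.05e+09.


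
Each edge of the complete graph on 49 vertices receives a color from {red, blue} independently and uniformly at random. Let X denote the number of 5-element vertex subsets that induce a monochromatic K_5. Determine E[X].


Let X = Σ_S X_S over the C(49, 5) = 1906884 subsets S of size 5, where X_S = 1 if the K_5 on S is monochromatic.
For a fixed S, the K_5 on S has C(5, 2) = 10 edges. P[all 10 edges red] = (1/2)^10, and likewise for blue, so P[monochromatic] = 2·(1/2)^10 = 2^{1 − 10} = 1/512.
Summing: E[X] = C(49, 5) · 2^{1 − 10} = 1906884 · 1/512 = 476721/128.
Numerically: E[X] ≈ 3724.3828.

E[X] = C(49,5)·2^(1−C(5,2)) = 476721/128 ≈ 3724.3828.


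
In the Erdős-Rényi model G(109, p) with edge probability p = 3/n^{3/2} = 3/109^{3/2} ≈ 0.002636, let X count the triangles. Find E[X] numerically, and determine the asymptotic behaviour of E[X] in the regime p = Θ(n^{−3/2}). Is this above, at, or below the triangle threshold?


Number of potential triangles: C(109, 3) = 209934.
Each occurs with probability p³ ≈ (0.002636)³ ≈ 1.832080e-08.
By linearity: E[X] = C(109, 3)·p³ ≈ 209934 · 1.832080e-08 ≈ 0.0038.
Since α = 3/2 > 1, p = c/n^{3/2} = o(1/n) is below the triangle threshold p ~ 1/n. Asymptotically E[X] ~ (c³/6)·n^{3(1−α)} = (3³/6)·n^{-1.5} → 0, so by Markov's inequality G has no triangles w.h.p.

E[X] ≈ 0.0038; in regime p = Θ(1/n^{3/2}) E[X] tends to 0 (below the triangle threshold p ~ 1/n).
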